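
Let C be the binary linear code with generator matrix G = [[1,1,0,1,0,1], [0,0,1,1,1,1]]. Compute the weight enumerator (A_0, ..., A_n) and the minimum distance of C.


Weight distribution: A_0 = 1, A_4 = 3. Minimum distance d = 4.

Enumerate all 2^2 = 4 messages m ∈ F_2^2.
For each, compute codeword c = mG in F_2^6, then tally its weight.
  m = 00 → c = 000000, weight = 0.
  m = 10 → c = 110101, weight = 4.
  m = 01 → c = 001111, weight = 4.
  m = 11 → c = 111010, weight = 4.
Tally weights:
  weight 0: 1 codewords.
  weight 4: 3 codewords.
Minimum distance d = smallest w > 0 with A_w > 0 = 4.
Sanity: Σ A_w = 4 = 2^2 = 4 ✓.


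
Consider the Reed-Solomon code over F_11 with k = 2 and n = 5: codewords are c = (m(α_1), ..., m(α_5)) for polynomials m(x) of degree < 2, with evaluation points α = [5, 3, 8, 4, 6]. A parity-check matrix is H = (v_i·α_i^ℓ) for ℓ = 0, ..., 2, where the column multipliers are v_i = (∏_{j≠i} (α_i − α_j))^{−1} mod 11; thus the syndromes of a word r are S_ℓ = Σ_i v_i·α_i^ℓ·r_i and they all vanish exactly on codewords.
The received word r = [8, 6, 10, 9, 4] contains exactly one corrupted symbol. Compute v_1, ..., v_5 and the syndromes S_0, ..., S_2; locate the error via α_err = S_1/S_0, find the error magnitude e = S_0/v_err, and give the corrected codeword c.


S = (3, 4, 9), error at position 1, error magnitude e = 7, c = [1, 6, 10, 9, 4].

Step 1: column multipliers v_i = (∏_{j≠i}(α_i − α_j))^{−1} mod 11.
  i = 1 (α = 5): (5−3)(5−8)(5−4)(5−6) = 2·(−3)·1·(−1) = 6 ≡ 6, so v_1 = 6^{−1} = 2 (mod 11).
  i = 2 (α = 3): (3−5)(3−8)(3−4)(3−6) = (−2)·(−5)·(−1)·(−3) = 30 ≡ 8, so v_2 = 8^{−1} = 7 (mod 11).
  i = 3 (α = 8): (8−5)(8−3)(8−4)(8−6) = 3·5·4·2 = 120 ≡ 10, so v_3 = 10^{−1} = 10 (mod 11).
  i = 4 (α = 4): (4−5)(4−3)(4−8)(4−6) = (−1)·1·(−4)·(−2) = −8 ≡ 3, so v_4 = 3^{−1} = 4 (mod 11).
  i = 5 (α = 6): (6−5)(6−3)(6−8)(6−4) = 1·3·(−2)·2 = −12 ≡ 10, so v_5 = 10^{−1} = 10 (mod 11).
  v = [2, 7, 10, 4, 10].
Step 2: syndromes of r = [8, 6, 10, 9, 4] (all sums mod 11).
  S_0 = Σ v_i r_i = 2·8 + 7·6 + 10·10 + 4·9 + 10·4 = 234 ≡ 3.
  S_1 = Σ v_i α_i r_i = 2·5·8 + 7·3·6 + 10·8·10 + 4·4·9 + 10·6·4 = 1390 ≡ 4.
  α_i^2 mod 11 = [3, 9, 9, 5, 3].
  S_2 = Σ v_i α_i^2 r_i = 2·3·8 + 7·9·6 + 10·9·10 + 4·5·9 + 10·3·4 = 1626 ≡ 9.
  S = (3, 4, 9) ≠ 0, so r is not a codeword (an error is present).
Step 3: locate the error. For a single error e at position i, S_ℓ = v_i·e·α_i^ℓ, so α_err = S_1/S_0.
  S_0^{−1} = 3^{−1} = 4 (mod 11), so α_err = 4·4 = 16 ≡ 5 = α_1. Error position i = 1.
  Consistency check: S_2/S_1 = 9·3 = 27 ≡ 5 = α_err ✓ (single-error assumption holds).
Step 4: error magnitude e = S_0/v_1 = S_0·∏_{j≠1}(α_1 − α_j) = 3·6 = 18 ≡ 7 (mod 11).
Step 5: correct position 1: c_1 = r_1 − e = 8 − 7 ≡ 1 (mod 11). Hence c = [1, 6, 10, 9, 4].
  Check: interpolating c through the α_i gives m(x) = 8 + 3·x (degree < 2) with m(α_i) = c_i for every i, so c is indeed a codeword.


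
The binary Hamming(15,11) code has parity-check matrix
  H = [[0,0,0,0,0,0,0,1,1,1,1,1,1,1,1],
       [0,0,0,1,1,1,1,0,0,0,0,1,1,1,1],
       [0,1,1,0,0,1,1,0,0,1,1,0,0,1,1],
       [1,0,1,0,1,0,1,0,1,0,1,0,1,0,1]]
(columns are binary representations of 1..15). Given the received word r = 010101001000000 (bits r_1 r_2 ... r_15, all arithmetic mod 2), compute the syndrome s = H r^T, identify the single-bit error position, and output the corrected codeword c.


s = (1, 0, 0, 1)^T, error position = 9, corrected codeword c = 010101000000000

Compute s = H r^T mod 2 one row at a time:
  s_1 = 0 + 1 + 0 + 0 + 0 + 0 + 0 + 0 = 1 ≡ 1 (mod 2).
  s_2 = 1 + 0 + 1 + 0 + 0 + 0 + 0 + 0 = 2 ≡ 0 (mod 2).
  s_3 = 1 + 0 + 1 + 0 + 0 + 0 + 0 + 0 = 2 ≡ 0 (mod 2).
  s_4 = 0 + 0 + 0 + 0 + 1 + 0 + 0 + 0 = 1 ≡ 1 (mod 2).
s = (1, 0, 0, 1)^T — this equals column 9 of H (binary 1001), so error is at position 9.
Correct: flip bit 9 of r = 010101001000000 to get c = 010101000000000.


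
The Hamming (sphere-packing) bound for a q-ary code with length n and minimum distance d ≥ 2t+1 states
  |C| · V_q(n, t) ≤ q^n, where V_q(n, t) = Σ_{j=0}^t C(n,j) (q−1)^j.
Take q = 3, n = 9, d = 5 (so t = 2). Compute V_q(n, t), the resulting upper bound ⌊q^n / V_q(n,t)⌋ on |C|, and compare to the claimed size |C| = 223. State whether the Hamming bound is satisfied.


V_q(n, t) = 163, q^n = 19683, Hamming bound = 120, |C| = 223 > bound (violated).

Step 1: Compute V_q(n, t) = Σ_{j=0}^2 C(n, j) (q−1)^j.
  j = 0: C(9,0)·(2)^0 = 1·1 = 1.
  j = 1: C(9,1)·(2)^1 = 9·2 = 18.
  j = 2: C(9,2)·(2)^2 = 36·4 = 144.
  V_q(n, t) = 1 + 18 + 144 = 163.
Step 2: q^n = 3^9 = 19683.
Step 3: Hamming bound ⌊q^n / V_q(n,t)⌋ = ⌊19683/163⌋ = 120.
Step 4: Compare |C| = 223 to 120: violated.
The claimed |C| lies above the Hamming bound, so no 3-ary code of length 9 with d ≥ 5 can have 223 codewords.


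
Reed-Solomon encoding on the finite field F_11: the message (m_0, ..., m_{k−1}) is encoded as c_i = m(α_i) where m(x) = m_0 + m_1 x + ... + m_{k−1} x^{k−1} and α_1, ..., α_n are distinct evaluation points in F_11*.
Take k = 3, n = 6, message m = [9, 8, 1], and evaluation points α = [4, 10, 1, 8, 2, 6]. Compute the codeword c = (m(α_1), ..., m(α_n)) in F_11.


c = [2, 2, 7, 5, 7, 5]

Message polynomial: m(x) = 9 + 8·x + 1·x^2 (mod 11).
For each evaluation point α_i, compute m(α_i) mod 11:
  α_1 = 4: Horner steps 1 → 1 → 2, so m(4) = 2.
  α_2 = 10: Horner steps 1 → 7 → 2, so m(10) = 2.
  α_3 = 1: Horner steps 1 → 9 → 7, so m(1) = 7.
  α_4 = 8: Horner steps 1 → 5 → 5, so m(8) = 5.
  α_5 = 2: Horner steps 1 → 10 → 7, so m(2) = 7.
  α_6 = 6: Horner steps 1 → 3 → 5, so m(6) = 5.
Codeword c = [2, 2, 7, 5, 7, 5] ∈ F_11^6.


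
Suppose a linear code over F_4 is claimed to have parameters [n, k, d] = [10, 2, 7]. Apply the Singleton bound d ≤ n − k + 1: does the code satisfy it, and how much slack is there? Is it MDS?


Singleton RHS = n − k + 1 = 9, slack = 2, bound satisfied, not MDS.

Singleton bound: d ≤ n − k + 1.
Here n = 10, k = 2, so n − k + 1 = 9.
Given d = 7, check d ≤ 9: YES.
Slack = (n − k + 1) − d = 2.
The code is NOT MDS (slack = 2 > 0).
Description: the claimed parameters are [10, 2, 7]_4; such a code would be non-MDS.


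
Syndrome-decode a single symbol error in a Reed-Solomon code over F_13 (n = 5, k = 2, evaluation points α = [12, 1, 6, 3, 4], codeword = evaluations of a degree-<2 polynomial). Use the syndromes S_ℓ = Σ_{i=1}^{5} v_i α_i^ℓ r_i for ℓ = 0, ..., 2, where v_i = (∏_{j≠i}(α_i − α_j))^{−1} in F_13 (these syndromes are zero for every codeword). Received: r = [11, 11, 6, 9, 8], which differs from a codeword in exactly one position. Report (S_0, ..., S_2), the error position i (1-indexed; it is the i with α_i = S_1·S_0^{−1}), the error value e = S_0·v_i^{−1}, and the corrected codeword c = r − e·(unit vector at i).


S = (9, 4, 9), error at position 1, error magnitude e = 11, c = [0, 11, 6, 9, 8].

Step 1: column multipliers v_i = (∏_{j≠i}(α_i − α_j))^{−1} mod 13.
  i = 1 (α = 12): (12−1)(12−6)(12−3)(12−4) = 11·6·9·8 = 4752 ≡ 7, so v_1 = 7^{−1} = 2 (mod 13).
  i = 2 (α = 1): (1−12)(1−6)(1−3)(1−4) = (−11)·(−5)·(−2)·(−3) = 330 ≡ 5, so v_2 = 5^{−1} = 8 (mod 13).
  i = 3 (α = 6): (6−12)(6−1)(6−3)(6−4) = (−6)·5·3·2 = −180 ≡ 2, so v_3 = 2^{−1} = 7 (mod 13).
  i = 4 (α = 3): (3−12)(3−1)(3−6)(3−4) = (−9)·2·(−3)·(−1) = −54 ≡ 11, so v_4 = 11^{−1} = 6 (mod 13).
  i = 5 (α = 4): (4−12)(4−1)(4−6)(4−3) = (−8)·3·(−2)·1 = 48 ≡ 9, so v_5 = 9^{−1} = 3 (mod 13).
  v = [2, 8, 7, 6, 3].
Step 2: syndromes of r = [11, 11, 6, 9, 8] (all sums mod 13).
  S_0 = Σ v_i r_i = 2·11 + 8·11 + 7·6 + 6·9 + 3·8 = 230 ≡ 9.
  S_1 = Σ v_i α_i r_i = 2·12·11 + 8·1·11 + 7·6·6 + 6·3·9 + 3·4·8 = 862 ≡ 4.
  α_i^2 mod 13 = [1, 1, 10, 9, 3].
  S_2 = Σ v_i α_i^2 r_i = 2·1·11 + 8·1·11 + 7·10·6 + 6·9·9 + 3·3·8 = 1088 ≡ 9.
  S = (9, 4, 9) ≠ 0, so r is not a codeword (an error is present).
Step 3: locate the error. For a single error e at position i, S_ℓ = v_i·e·α_i^ℓ, so α_err = S_1/S_0.
  S_0^{−1} = 9^{−1} = 3 (mod 13), so α_err = 4·3 = 12 ≡ 12 = α_1. Error position i = 1.
  Consistency check: S_2/S_1 = 9·10 = 90 ≡ 12 = α_err ✓ (single-error assumption holds).
Step 4: error magnitude e = S_0/v_1 = S_0·∏_{j≠1}(α_1 − α_j) = 9·7 = 63 ≡ 11 (mod 13).
Step 5: correct position 1: c_1 = r_1 − e = 11 − 11 ≡ 0 (mod 13). Hence c = [0, 11, 6, 9, 8].
  Check: interpolating c through the α_i gives m(x) = 12 + 12·x (degree < 2) with m(α_i) = c_i for every i, so c is indeed a codeword.


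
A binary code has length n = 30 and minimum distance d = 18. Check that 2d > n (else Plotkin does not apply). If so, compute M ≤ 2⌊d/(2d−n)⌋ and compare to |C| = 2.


Plotkin bound M ≤ 6; given |C| = 2 ≤ bound (satisfied).

Check applicability: 2d = 36, n = 30.
2d − n = 6 > 0, so Plotkin applies.
Compute d/(2d−n) = 18/6 ≈ 3.0000.
⌊d/(2d−n)⌋ = 3.
Plotkin bound: M ≤ 2·3 = 6.
Given |C| = 2, check: satisfied.
This |C| is below the Plotkin bound.


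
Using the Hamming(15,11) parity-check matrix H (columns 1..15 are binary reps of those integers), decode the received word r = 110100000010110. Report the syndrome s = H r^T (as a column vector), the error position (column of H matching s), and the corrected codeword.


s = (1, 1, 1, 1)^T, error position = 15, corrected codeword c = 110100000010111

Compute s = H r^T mod 2 one row at a time:
  s_1 = 0 + 0 + 0 + 1 + 0 + 1 + 1 + 0 = 3 ≡ 1 (mod 2).
  s_2 = 1 + 0 + 0 + 0 + 0 + 1 + 1 + 0 = 3 ≡ 1 (mod 2).
  s_3 = 1 + 0 + 0 + 0 + 0 + 1 + 1 + 0 = 3 ≡ 1 (mod 2).
  s_4 = 1 + 0 + 0 + 0 + 0 + 1 + 1 + 0 = 3 ≡ 1 (mod 2).
s = (1, 1, 1, 1)^T — this equals column 15 of H (binary 1111), so error is at position 15.
Correct: flip bit 15 of r = 110100000010110 to get c = 110100000010111.


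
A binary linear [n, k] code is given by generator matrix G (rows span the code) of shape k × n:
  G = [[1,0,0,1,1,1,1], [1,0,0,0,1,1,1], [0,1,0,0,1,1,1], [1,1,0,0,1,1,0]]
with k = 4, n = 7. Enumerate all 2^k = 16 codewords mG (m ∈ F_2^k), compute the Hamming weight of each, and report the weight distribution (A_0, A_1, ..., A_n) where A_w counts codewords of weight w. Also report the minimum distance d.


Weight distribution: A_0 = 1, A_1 = 1, A_2 = 4, A_3 = 4, A_4 = 3, A_5 = 3. Minimum distance d = 1.

Enumerate all 2^4 = 16 messages m ∈ F_2^4.
For each, compute codeword c = mG in F_2^7, then tally its weight.
  m = 0000 → c = 0000000, weight = 0.
  m = 1000 → c = 1001111, weight = 5.
  m = 0100 → c = 1000111, weight = 4.
  m = 1100 → c = 0001000, weight = 1.
  m = 0010 → c = 0100111, weight = 4.
  m = 1010 → c = 1101000, weight = 3.
  m = 0110 → c = 1100000, weight = 2.
  m = 1110 → c = 0101111, weight = 5.
  m = 0001 → c = 1100110, weight = 4.
  m = 1001 → c = 0101001, weight = 3.
  m = 0101 → c = 0100001, weight = 2.
  m = 1101 → c = 1101110, weight = 5.
  m = 0011 → c = 1000001, weight = 2.
  m = 1011 → c = 0001110, weight = 3.
  m = 0111 → c = 0000110, weight = 2.
  m = 1111 → c = 1001001, weight = 3.
Tally weights:
  weight 0: 1 codewords.
  weight 1: 1 codewords.
  weight 2: 4 codewords.
  weight 3: 4 codewords.
  weight 4: 3 codewords.
  weight 5: 3 codewords.
Minimum distance d = smallest w > 0 with A_w > 0 = 1.
Sanity: Σ A_w = 16 = 2^4 = 16 ✓.


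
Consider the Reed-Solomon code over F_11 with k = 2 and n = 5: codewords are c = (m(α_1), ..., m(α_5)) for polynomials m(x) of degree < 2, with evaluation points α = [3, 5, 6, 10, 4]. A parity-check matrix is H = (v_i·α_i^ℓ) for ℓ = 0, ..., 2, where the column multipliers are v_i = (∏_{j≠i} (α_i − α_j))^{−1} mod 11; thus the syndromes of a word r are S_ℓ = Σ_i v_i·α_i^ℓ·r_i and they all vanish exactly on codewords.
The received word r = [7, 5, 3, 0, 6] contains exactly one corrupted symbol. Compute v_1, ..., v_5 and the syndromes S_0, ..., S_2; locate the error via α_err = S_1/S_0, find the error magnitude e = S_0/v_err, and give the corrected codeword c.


S = (6, 3, 7), error at position 3, error magnitude e = 10, c = [7, 5, 4, 0, 6].

Step 1: column multipliers v_i = (∏_{j≠i}(α_i − α_j))^{−1} mod 11.
  i = 1 (α = 3): (3−5)(3−6)(3−10)(3−4) = (−2)·(−3)·(−7)·(−1) = 42 ≡ 9, so v_1 = 9^{−1} = 5 (mod 11).
  i = 2 (α = 5): (5−3)(5−6)(5−10)(5−4) = 2·(−1)·(−5)·1 = 10 ≡ 10, so v_2 = 10^{−1} = 10 (mod 11).
  i = 3 (α = 6): (6−3)(6−5)(6−10)(6−4) = 3·1·(−4)·2 = −24 ≡ 9, so v_3 = 9^{−1} = 5 (mod 11).
  i = 4 (α = 10): (10−3)(10−5)(10−6)(10−4) = 7·5·4·6 = 840 ≡ 4, so v_4 = 4^{−1} = 3 (mod 11).
  i = 5 (α = 4): (4−3)(4−5)(4−6)(4−10) = 1·(−1)·(−2)·(−6) = −12 ≡ 10, so v_5 = 10^{−1} = 10 (mod 11).
  v = [5, 10, 5, 3, 10].
Step 2: syndromes of r = [7, 5, 3, 0, 6] (all sums mod 11).
  S_0 = Σ v_i r_i = 5·7 + 10·5 + 5·3 + 3·0 + 10·6 = 160 ≡ 6.
  S_1 = Σ v_i α_i r_i = 5·3·7 + 10·5·5 + 5·6·3 + 3·10·0 + 10·4·6 = 685 ≡ 3.
  α_i^2 mod 11 = [9, 3, 3, 1, 5].
  S_2 = Σ v_i α_i^2 r_i = 5·9·7 + 10·3·5 + 5·3·3 + 3·1·0 + 10·5·6 = 810 ≡ 7.
  S = (6, 3, 7) ≠ 0, so r is not a codeword (an error is present).
Step 3: locate the error. For a single error e at position i, S_ℓ = v_i·e·α_i^ℓ, so α_err = S_1/S_0.
  S_0^{−1} = 6^{−1} = 2 (mod 11), so α_err = 3·2 = 6 ≡ 6 = α_3. Error position i = 3.
  Consistency check: S_2/S_1 = 7·4 = 28 ≡ 6 = α_err ✓ (single-error assumption holds).
Step 4: error magnitude e = S_0/v_3 = S_0·∏_{j≠3}(α_3 − α_j) = 6·9 = 54 ≡ 10 (mod 11).
Step 5: correct position 3: c_3 = r_3 − e = 3 − 10 ≡ 4 (mod 11). Hence c = [7, 5, 4, 0, 6].
  Check: interpolating c through the α_i gives m(x) = 10 + 10·x (degree < 2) with m(α_i) = c_i for every i, so c is indeed a codeword.


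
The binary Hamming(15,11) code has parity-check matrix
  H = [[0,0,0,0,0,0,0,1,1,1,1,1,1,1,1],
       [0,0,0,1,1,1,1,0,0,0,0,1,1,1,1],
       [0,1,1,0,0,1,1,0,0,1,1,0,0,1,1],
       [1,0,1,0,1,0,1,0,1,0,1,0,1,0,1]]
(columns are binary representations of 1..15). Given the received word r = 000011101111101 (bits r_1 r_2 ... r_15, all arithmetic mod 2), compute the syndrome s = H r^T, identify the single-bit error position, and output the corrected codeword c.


s = (0, 0, 1, 0)^T, error position = 2, corrected codeword c = 010011101111101

Compute s = H r^T mod 2 one row at a time:
  s_1 = 0 + 1 + 1 + 1 + 1 + 1 + 0 + 1 = 6 ≡ 0 (mod 2).
  s_2 = 0 + 1 + 1 + 1 + 1 + 1 + 0 + 1 = 6 ≡ 0 (mod 2).
  s_3 = 0 + 0 + 1 + 1 + 1 + 1 + 0 + 1 = 5 ≡ 1 (mod 2).
  s_4 = 0 + 0 + 1 + 1 + 1 + 1 + 1 + 1 = 6 ≡ 0 (mod 2).
s = (0, 0, 1, 0)^T — this equals column 2 of H (binary 0010), so error is at position 2.
Correct: flip bit 2 of r = 000011101111101 to get c = 010011101111101.


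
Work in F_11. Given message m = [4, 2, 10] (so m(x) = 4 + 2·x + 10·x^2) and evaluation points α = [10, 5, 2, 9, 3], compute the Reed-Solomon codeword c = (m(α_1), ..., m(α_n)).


c = [1, 0, 4, 7, 1]

Message polynomial: m(x) = 4 + 2·x + 10·x^2 (mod 11).
For each evaluation point α_i, compute m(α_i) mod 11:
  α_1 = 10: Horner steps 10 → 3 → 1, so m(10) = 1.
  α_2 = 5: Horner steps 10 → 8 → 0, so m(5) = 0.
  α_3 = 2: Horner steps 10 → 0 → 4, so m(2) = 4.
  α_4 = 9: Horner steps 10 → 4 → 7, so m(9) = 7.
  α_5 = 3: Horner steps 10 → 10 → 1, so m(3) = 1.
Codeword c = [1, 0, 4, 7, 1] ∈ F_11^5.


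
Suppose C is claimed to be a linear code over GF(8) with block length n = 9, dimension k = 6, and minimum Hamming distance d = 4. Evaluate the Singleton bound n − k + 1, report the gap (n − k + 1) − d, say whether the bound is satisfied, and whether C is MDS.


Singleton RHS = n − k + 1 = 4, slack = 0, bound satisfied, MDS.

Singleton bound: d ≤ n − k + 1.
Here n = 9, k = 6, so n − k + 1 = 4.
Given d = 4, check d ≤ 4: YES.
Slack = (n − k + 1) − d = 0.
The code is MDS (slack = 0).
Description: the claimed parameters are [9, 6, 4]_8; such a code would be MDS (meets Singleton bound).


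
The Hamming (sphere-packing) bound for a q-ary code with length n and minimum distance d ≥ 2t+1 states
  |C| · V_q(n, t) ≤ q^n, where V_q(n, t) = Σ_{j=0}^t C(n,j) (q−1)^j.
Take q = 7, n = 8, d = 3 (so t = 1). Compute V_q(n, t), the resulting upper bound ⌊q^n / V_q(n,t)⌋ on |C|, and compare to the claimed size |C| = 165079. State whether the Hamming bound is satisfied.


V_q(n, t) = 49, q^n = 5764801, Hamming bound = 117649, |C| = 165079 > bound (violated).

Step 1: Compute V_q(n, t) = Σ_{j=0}^1 C(n, j) (q−1)^j.
  j = 0: C(8,0)·(6)^0 = 1·1 = 1.
  j = 1: C(8,1)·(6)^1 = 8·6 = 48.
  V_q(n, t) = 1 + 48 = 49.
Step 2: q^n = 7^8 = 5764801.
Step 3: Hamming bound ⌊q^n / V_q(n,t)⌋ = ⌊5764801/49⌋ = 117649.
Step 4: Compare |C| = 165079 to 117649: violated.
The claimed |C| lies above the Hamming bound, so no 7-ary code of length 8 with d ≥ 3 can have 165079 codewords.


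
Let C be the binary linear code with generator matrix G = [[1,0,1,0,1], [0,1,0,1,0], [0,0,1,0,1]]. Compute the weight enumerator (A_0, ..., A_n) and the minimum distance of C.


Weight distribution: A_0 = 1, A_1 = 1, A_2 = 2, A_3 = 2, A_4 = 1, A_5 = 1. Minimum distance d = 1.

Enumerate all 2^3 = 8 messages m ∈ F_2^3.
For each, compute codeword c = mG in F_2^5, then tally its weight.
  m = 000 → c = 00000, weight = 0.
  m = 100 → c = 10101, weight = 3.
  m = 010 → c = 01010, weight = 2.
  m = 110 → c = 11111, weight = 5.
  m = 001 → c = 00101, weight = 2.
  m = 101 → c = 10000, weight = 1.
  m = 011 → c = 01111, weight = 4.
  m = 111 → c = 11010, weight = 3.
Tally weights:
  weight 0: 1 codewords.
  weight 1: 1 codewords.
  weight 2: 2 codewords.
  weight 3: 2 codewords.
  weight 4: 1 codewords.
  weight 5: 1 codewords.
Minimum distance d = smallest w > 0 with A_w > 0 = 1.
Sanity: Σ A_w = 8 = 2^3 = 8 ✓.


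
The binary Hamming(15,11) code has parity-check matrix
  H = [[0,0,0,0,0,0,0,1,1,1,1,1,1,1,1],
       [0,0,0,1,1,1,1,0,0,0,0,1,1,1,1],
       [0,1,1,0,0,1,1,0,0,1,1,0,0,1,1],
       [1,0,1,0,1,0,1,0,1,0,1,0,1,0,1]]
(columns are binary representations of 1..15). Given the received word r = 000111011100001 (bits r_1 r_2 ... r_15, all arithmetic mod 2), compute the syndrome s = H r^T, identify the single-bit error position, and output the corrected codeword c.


s = (0, 0, 1, 1)^T, error position = 3, corrected codeword c = 001111011100001

Compute s = H r^T mod 2 one row at a time:
  s_1 = 1 + 1 + 1 + 0 + 0 + 0 + 0 + 1 = 4 ≡ 0 (mod 2).
  s_2 = 1 + 1 + 1 + 0 + 0 + 0 + 0 + 1 = 4 ≡ 0 (mod 2).
  s_3 = 0 + 0 + 1 + 0 + 1 + 0 + 0 + 1 = 3 ≡ 1 (mod 2).
  s_4 = 0 + 0 + 1 + 0 + 1 + 0 + 0 + 1 = 3 ≡ 1 (mod 2).
s = (0, 0, 1, 1)^T — this equals column 3 of H (binary 0011), so error is at position 3.
Correct: flip bit 3 of r = 000111011100001 to get c = 001111011100001.


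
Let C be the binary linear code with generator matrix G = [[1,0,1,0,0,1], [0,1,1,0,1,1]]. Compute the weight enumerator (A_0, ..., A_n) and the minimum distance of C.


Weight distribution: A_0 = 1, A_3 = 2, A_4 = 1. Minimum distance d = 3.

Enumerate all 2^2 = 4 messages m ∈ F_2^2.
For each, compute codeword c = mG in F_2^6, then tally its weight.
  m = 00 → c = 000000, weight = 0.
  m = 10 → c = 101001, weight = 3.
  m = 01 → c = 011011, weight = 4.
  m = 11 → c = 110010, weight = 3.
Tally weights:
  weight 0: 1 codewords.
  weight 3: 2 codewords.
  weight 4: 1 codewords.
Minimum distance d = smallest w > 0 with A_w > 0 = 3.
Sanity: Σ A_w = 4 = 2^2 = 4 ✓.


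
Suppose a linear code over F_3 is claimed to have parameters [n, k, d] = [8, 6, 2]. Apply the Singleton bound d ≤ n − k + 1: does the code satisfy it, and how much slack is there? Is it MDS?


Singleton RHS = n − k + 1 = 3, slack = 1, bound satisfied, not MDS.

Singleton bound: d ≤ n − k + 1.
Here n = 8, k = 6, so n − k + 1 = 3.
Given d = 2, check d ≤ 3: YES.
Slack = (n − k + 1) − d = 1.
The code is NOT MDS (slack = 1 > 0).
Description: the claimed parameters are [8, 6, 2]_3; such a code would be non-MDS.


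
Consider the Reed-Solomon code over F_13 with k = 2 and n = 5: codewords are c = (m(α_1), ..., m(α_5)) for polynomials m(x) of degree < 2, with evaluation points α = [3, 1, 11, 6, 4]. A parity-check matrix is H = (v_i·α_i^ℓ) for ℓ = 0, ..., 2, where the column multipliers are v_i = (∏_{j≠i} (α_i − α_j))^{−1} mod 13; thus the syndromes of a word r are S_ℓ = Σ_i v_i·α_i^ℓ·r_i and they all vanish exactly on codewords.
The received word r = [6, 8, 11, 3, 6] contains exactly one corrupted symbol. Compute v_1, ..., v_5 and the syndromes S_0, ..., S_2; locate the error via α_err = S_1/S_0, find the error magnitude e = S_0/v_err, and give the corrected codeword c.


S = (9, 10, 1), error at position 5, error magnitude e = 1, c = [6, 8, 11, 3, 5].

Step 1: column multipliers v_i = (∏_{j≠i}(α_i − α_j))^{−1} mod 13.
  i = 1 (α = 3): (3−1)(3−11)(3−6)(3−4) = 2·(−8)·(−3)·(−1) = −48 ≡ 4, so v_1 = 4^{−1} = 10 (mod 13).
  i = 2 (α = 1): (1−3)(1−11)(1−6)(1−4) = (−2)·(−10)·(−5)·(−3) = 300 ≡ 1, so v_2 = 1^{−1} = 1 (mod 13).
  i = 3 (α = 11): (11−3)(11−1)(11−6)(11−4) = 8·10·5·7 = 2800 ≡ 5, so v_3 = 5^{−1} = 8 (mod 13).
  i = 4 (α = 6): (6−3)(6−1)(6−11)(6−4) = 3·5·(−5)·2 = −150 ≡ 6, so v_4 = 6^{−1} = 11 (mod 13).
  i = 5 (α = 4): (4−3)(4−1)(4−11)(4−6) = 1·3·(−7)·(−2) = 42 ≡ 3, so v_5 = 3^{−1} = 9 (mod 13).
  v = [10, 1, 8, 11, 9].
Step 2: syndromes of r = [6, 8, 11, 3, 6] (all sums mod 13).
  S_0 = Σ v_i r_i = 10·6 + 1·8 + 8·11 + 11·3 + 9·6 = 243 ≡ 9.
  S_1 = Σ v_i α_i r_i = 10·3·6 + 1·1·8 + 8·11·11 + 11·6·3 + 9·4·6 = 1570 ≡ 10.
  α_i^2 mod 13 = [9, 1, 4, 10, 3].
  S_2 = Σ v_i α_i^2 r_i = 10·9·6 + 1·1·8 + 8·4·11 + 11·10·3 + 9·3·6 = 1392 ≡ 1.
  S = (9, 10, 1) ≠ 0, so r is not a codeword (an error is present).
Step 3: locate the error. For a single error e at position i, S_ℓ = v_i·e·α_i^ℓ, so α_err = S_1/S_0.
  S_0^{−1} = 9^{−1} = 3 (mod 13), so α_err = 10·3 = 30 ≡ 4 = α_5. Error position i = 5.
  Consistency check: S_2/S_1 = 1·4 = 4 ≡ 4 = α_err ✓ (single-error assumption holds).
Step 4: error magnitude e = S_0/v_5 = S_0·∏_{j≠5}(α_5 − α_j) = 9·3 = 27 ≡ 1 (mod 13).
Step 5: correct position 5: c_5 = r_5 − e = 6 − 1 ≡ 5 (mod 13). Hence c = [6, 8, 11, 3, 5].
  Check: interpolating c through the α_i gives m(x) = 9 + 12·x (degree < 2) with m(α_i) = c_i for every i, so c is indeed a codeword.


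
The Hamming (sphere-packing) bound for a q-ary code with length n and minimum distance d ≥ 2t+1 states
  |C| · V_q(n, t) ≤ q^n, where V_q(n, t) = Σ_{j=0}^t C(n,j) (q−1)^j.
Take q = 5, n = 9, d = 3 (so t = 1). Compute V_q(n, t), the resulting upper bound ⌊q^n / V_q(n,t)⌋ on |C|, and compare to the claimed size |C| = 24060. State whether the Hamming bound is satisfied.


V_q(n, t) = 37, q^n = 1953125, Hamming bound = 52787, |C| = 24060 ≤ bound (satisfied).

Step 1: Compute V_q(n, t) = Σ_{j=0}^1 C(n, j) (q−1)^j.
  j = 0: C(9,0)·(4)^0 = 1·1 = 1.
  j = 1: C(9,1)·(4)^1 = 9·4 = 36.
  V_q(n, t) = 1 + 36 = 37.
Step 2: q^n = 5^9 = 1953125.
Step 3: Hamming bound ⌊q^n / V_q(n,t)⌋ = ⌊1953125/37⌋ = 52787.
Step 4: Compare |C| = 24060 to 52787: satisfied.
The claimed |C| lies below the Hamming bound.


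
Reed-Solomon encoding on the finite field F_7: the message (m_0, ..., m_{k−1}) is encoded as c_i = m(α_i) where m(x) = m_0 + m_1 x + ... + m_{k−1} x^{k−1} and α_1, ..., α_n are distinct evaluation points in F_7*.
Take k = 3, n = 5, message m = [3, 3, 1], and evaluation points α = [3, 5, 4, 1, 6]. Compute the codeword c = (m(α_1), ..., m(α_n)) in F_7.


c = [0, 1, 3, 0, 1]

Message polynomial: m(x) = 3 + 3·x + 1·x^2 (mod 7).
For each evaluation point α_i, compute m(α_i) mod 7:
  α_1 = 3: Horner steps 1 → 6 → 0, so m(3) = 0.
  α_2 = 5: Horner steps 1 → 1 → 1, so m(5) = 1.
  α_3 = 4: Horner steps 1 → 0 → 3, so m(4) = 3.
  α_4 = 1: Horner steps 1 → 4 → 0, so m(1) = 0.
  α_5 = 6: Horner steps 1 → 2 → 1, so m(6) = 1.
Codeword c = [0, 1, 3, 0, 1] ∈ F_7^5.


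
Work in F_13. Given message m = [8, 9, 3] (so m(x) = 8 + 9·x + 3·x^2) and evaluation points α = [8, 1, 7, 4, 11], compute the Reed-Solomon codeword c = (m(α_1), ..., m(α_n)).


c = [12, 7, 10, 1, 2]

Message polynomial: m(x) = 8 + 9·x + 3·x^2 (mod 13).
For each evaluation point α_i, compute m(α_i) mod 13:
  α_1 = 8: Horner steps 3 → 7 → 12, so m(8) = 12.
  α_2 = 1: Horner steps 3 → 12 → 7, so m(1) = 7.
  α_3 = 7: Horner steps 3 → 4 → 10, so m(7) = 10.
  α_4 = 4: Horner steps 3 → 8 → 1, so m(4) = 1.
  α_5 = 11: Horner steps 3 → 3 → 2, so m(11) = 2.
Codeword c = [12, 7, 10, 1, 2] ∈ F_13^5.


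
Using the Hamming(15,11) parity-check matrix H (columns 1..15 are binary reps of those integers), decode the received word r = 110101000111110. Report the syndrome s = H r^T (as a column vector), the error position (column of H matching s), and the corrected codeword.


s = (1, 1, 1, 1)^T, error position = 15, corrected codeword c = 110101000111111

Compute s = H r^T mod 2 one row at a time:
  s_1 = 0 + 0 + 1 + 1 + 1 + 1 + 1 + 0 = 5 ≡ 1 (mod 2).
  s_2 = 1 + 0 + 1 + 0 + 1 + 1 + 1 + 0 = 5 ≡ 1 (mod 2).
  s_3 = 1 + 0 + 1 + 0 + 1 + 1 + 1 + 0 = 5 ≡ 1 (mod 2).
  s_4 = 1 + 0 + 0 + 0 + 0 + 1 + 1 + 0 = 3 ≡ 1 (mod 2).
s = (1, 1, 1, 1)^T — this equals column 15 of H (binary 1111), so error is at position 15.
Correct: flip bit 15 of r = 110101000111110 to get c = 110101000111111.


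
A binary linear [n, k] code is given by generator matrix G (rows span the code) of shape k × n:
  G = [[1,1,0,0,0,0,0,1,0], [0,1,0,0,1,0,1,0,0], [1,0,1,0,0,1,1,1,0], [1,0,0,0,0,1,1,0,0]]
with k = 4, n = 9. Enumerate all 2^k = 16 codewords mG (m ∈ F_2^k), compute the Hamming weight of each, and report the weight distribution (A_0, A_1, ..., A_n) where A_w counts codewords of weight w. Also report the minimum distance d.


Weight distribution: A_0 = 1, A_2 = 1, A_3 = 6, A_4 = 5, A_5 = 2, A_6 = 1. Minimum distance d = 2.

Enumerate all 2^4 = 16 messages m ∈ F_2^4.
For each, compute codeword c = mG in F_2^9, then tally its weight.
  m = 0000 → c = 000000000, weight = 0.
  m = 1000 → c = 110000010, weight = 3.
  m = 0100 → c = 010010100, weight = 3.
  m = 1100 → c = 100010110, weight = 4.
  m = 0010 → c = 101001110, weight = 5.
  m = 1010 → c = 011001100, weight = 4.
  m = 0110 → c = 111011010, weight = 6.
  m = 1110 → c = 001011000, weight = 3.
  m = 0001 → c = 100001100, weight = 3.
  m = 1001 → c = 010001110, weight = 4.
  m = 0101 → c = 110011000, weight = 4.
  m = 1101 → c = 000011010, weight = 3.
  m = 0011 → c = 001000010, weight = 2.
  m = 1011 → c = 111000000, weight = 3.
  m = 0111 → c = 011010110, weight = 5.
  m = 1111 → c = 101010100, weight = 4.
Tally weights:
  weight 0: 1 codewords.
  weight 2: 1 codewords.
  weight 3: 6 codewords.
  weight 4: 5 codewords.
  weight 5: 2 codewords.
  weight 6: 1 codewords.
Minimum distance d = smallest w > 0 with A_w > 0 = 2.
Sanity: Σ A_w = 16 = 2^4 = 16 ✓.


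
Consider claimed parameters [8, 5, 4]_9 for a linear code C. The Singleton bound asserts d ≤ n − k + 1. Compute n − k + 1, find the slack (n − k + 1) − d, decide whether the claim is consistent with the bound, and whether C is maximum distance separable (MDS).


Singleton RHS = n − k + 1 = 4, slack = 0, bound satisfied, MDS.

Singleton bound: d ≤ n − k + 1.
Here n = 8, k = 5, so n − k + 1 = 4.
Given d = 4, check d ≤ 4: YES.
Slack = (n − k + 1) − d = 0.
The code is MDS (slack = 0).
Description: the claimed parameters are [8, 5, 4]_9; such a code would be MDS (meets Singleton bound).


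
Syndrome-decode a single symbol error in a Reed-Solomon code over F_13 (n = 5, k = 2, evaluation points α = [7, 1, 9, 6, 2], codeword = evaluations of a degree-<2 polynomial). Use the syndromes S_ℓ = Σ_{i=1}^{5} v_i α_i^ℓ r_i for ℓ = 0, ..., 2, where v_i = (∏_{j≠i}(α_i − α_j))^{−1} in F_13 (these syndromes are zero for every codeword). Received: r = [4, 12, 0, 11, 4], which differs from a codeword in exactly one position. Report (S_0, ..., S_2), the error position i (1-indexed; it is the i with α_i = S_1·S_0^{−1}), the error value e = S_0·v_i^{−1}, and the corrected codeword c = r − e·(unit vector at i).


S = (8, 4, 2), error at position 1, error magnitude e = 1, c = [3, 12, 0, 11, 4].

Step 1: column multipliers v_i = (∏_{j≠i}(α_i − α_j))^{−1} mod 13.
  i = 1 (α = 7): (7−1)(7−9)(7−6)(7−2) = 6·(−2)·1·5 = −60 ≡ 5, so v_1 = 5^{−1} = 8 (mod 13).
  i = 2 (α = 1): (1−7)(1−9)(1−6)(1−2) = (−6)·(−8)·(−5)·(−1) = 240 ≡ 6, so v_2 = 6^{−1} = 11 (mod 13).
  i = 3 (α = 9): (9−7)(9−1)(9−6)(9−2) = 2·8·3·7 = 336 ≡ 11, so v_3 = 11^{−1} = 6 (mod 13).
  i = 4 (α = 6): (6−7)(6−1)(6−9)(6−2) = (−1)·5·(−3)·4 = 60 ≡ 8, so v_4 = 8^{−1} = 5 (mod 13).
  i = 5 (α = 2): (2−7)(2−1)(2−9)(2−6) = (−5)·1·(−7)·(−4) = −140 ≡ 3, so v_5 = 3^{−1} = 9 (mod 13).
  v = [8, 11, 6, 5, 9].
Step 2: syndromes of r = [4, 12, 0, 11, 4] (all sums mod 13).
  S_0 = Σ v_i r_i = 8·4 + 11·12 + 6·0 + 5·11 + 9·4 = 255 ≡ 8.
  S_1 = Σ v_i α_i r_i = 8·7·4 + 11·1·12 + 6·9·0 + 5·6·11 + 9·2·4 = 758 ≡ 4.
  α_i^2 mod 13 = [10, 1, 3, 10, 4].
  S_2 = Σ v_i α_i^2 r_i = 8·10·4 + 11·1·12 + 6·3·0 + 5·10·11 + 9·4·4 = 1146 ≡ 2.
  S = (8, 4, 2) ≠ 0, so r is not a codeword (an error is present).
Step 3: locate the error. For a single error e at position i, S_ℓ = v_i·e·α_i^ℓ, so α_err = S_1/S_0.
  S_0^{−1} = 8^{−1} = 5 (mod 13), so α_err = 4·5 = 20 ≡ 7 = α_1. Error position i = 1.
  Consistency check: S_2/S_1 = 2·10 = 20 ≡ 7 = α_err ✓ (single-error assumption holds).
Step 4: error magnitude e = S_0/v_1 = S_0·∏_{j≠1}(α_1 − α_j) = 8·5 = 40 ≡ 1 (mod 13).
Step 5: correct position 1: c_1 = r_1 − e = 4 − 1 ≡ 3 (mod 13). Hence c = [3, 12, 0, 11, 4].
  Check: interpolating c through the α_i gives m(x) = 7 + 5·x (degree < 2) with m(α_i) = c_i for every i, so c is indeed a codeword.


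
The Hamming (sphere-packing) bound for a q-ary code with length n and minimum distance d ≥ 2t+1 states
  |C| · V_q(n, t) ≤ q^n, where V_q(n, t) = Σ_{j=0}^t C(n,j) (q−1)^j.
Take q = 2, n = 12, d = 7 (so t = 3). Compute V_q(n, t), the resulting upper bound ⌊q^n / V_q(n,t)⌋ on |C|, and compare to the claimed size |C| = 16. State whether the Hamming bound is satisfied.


V_q(n, t) = 299, q^n = 4096, Hamming bound = 13, |C| = 16 > bound (violated).

Step 1: Compute V_q(n, t) = Σ_{j=0}^3 C(n, j) (q−1)^j.
  j = 0: C(12,0)·(1)^0 = 1·1 = 1.
  j = 1: C(12,1)·(1)^1 = 12·1 = 12.
  j = 2: C(12,2)·(1)^2 = 66·1 = 66.
  j = 3: C(12,3)·(1)^3 = 220·1 = 220.
  V_q(n, t) = 1 + 12 + 66 + 220 = 299.
Step 2: q^n = 2^12 = 4096.
Step 3: Hamming bound ⌊q^n / V_q(n,t)⌋ = ⌊4096/299⌋ = 13.
Step 4: Compare |C| = 16 to 13: violated.
The claimed |C| lies above the Hamming bound, so no 2-ary code of length 12 with d ≥ 7 can have 16 codewords.


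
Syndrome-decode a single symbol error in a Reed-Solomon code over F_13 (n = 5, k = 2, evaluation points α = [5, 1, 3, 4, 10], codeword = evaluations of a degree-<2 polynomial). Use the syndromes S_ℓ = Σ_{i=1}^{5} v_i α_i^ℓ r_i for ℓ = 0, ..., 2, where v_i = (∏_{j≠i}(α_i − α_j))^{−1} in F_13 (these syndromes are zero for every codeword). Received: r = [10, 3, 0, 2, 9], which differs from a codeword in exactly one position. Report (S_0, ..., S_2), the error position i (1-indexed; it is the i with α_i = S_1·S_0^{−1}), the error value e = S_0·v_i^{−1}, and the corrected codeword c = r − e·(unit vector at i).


S = (2, 8, 6), error at position 4, error magnitude e = 10, c = [10, 3, 0, 5, 9].

Step 1: column multipliers v_i = (∏_{j≠i}(α_i − α_j))^{−1} mod 13.
  i = 1 (α = 5): (5−1)(5−3)(5−4)(5−10) = 4·2·1·(−5) = −40 ≡ 12, so v_1 = 12^{−1} = 12 (mod 13).
  i = 2 (α = 1): (1−5)(1−3)(1−4)(1−10) = (−4)·(−2)·(−3)·(−9) = 216 ≡ 8, so v_2 = 8^{−1} = 5 (mod 13).
  i = 3 (α = 3): (3−5)(3−1)(3−4)(3−10) = (−2)·2·(−1)·(−7) = −28 ≡ 11, so v_3 = 11^{−1} = 6 (mod 13).
  i = 4 (α = 4): (4−5)(4−1)(4−3)(4−10) = (−1)·3·1·(−6) = 18 ≡ 5, so v_4 = 5^{−1} = 8 (mod 13).
  i = 5 (α = 10): (10−5)(10−1)(10−3)(10−4) = 5·9·7·6 = 1890 ≡ 5, so v_5 = 5^{−1} = 8 (mod 13).
  v = [12, 5, 6, 8, 8].
Step 2: syndromes of r = [10, 3, 0, 2, 9] (all sums mod 13).
  S_0 = Σ v_i r_i = 12·10 + 5·3 + 6·0 + 8·2 + 8·9 = 223 ≡ 2.
  S_1 = Σ v_i α_i r_i = 12·5·10 + 5·1·3 + 6·3·0 + 8·4·2 + 8·10·9 = 1399 ≡ 8.
  α_i^2 mod 13 = [12, 1, 9, 3, 9].
  S_2 = Σ v_i α_i^2 r_i = 12·12·10 + 5·1·3 + 6·9·0 + 8·3·2 + 8·9·9 = 2151 ≡ 6.
  S = (2, 8, 6) ≠ 0, so r is not a codeword (an error is present).
Step 3: locate the error. For a single error e at position i, S_ℓ = v_i·e·α_i^ℓ, so α_err = S_1/S_0.
  S_0^{−1} = 2^{−1} = 7 (mod 13), so α_err = 8·7 = 56 ≡ 4 = α_4. Error position i = 4.
  Consistency check: S_2/S_1 = 6·5 = 30 ≡ 4 = α_err ✓ (single-error assumption holds).
Step 4: error magnitude e = S_0/v_4 = S_0·∏_{j≠4}(α_4 − α_j) = 2·5 = 10 ≡ 10 (mod 13).
Step 5: correct position 4: c_4 = r_4 − e = 2 − 10 ≡ 5 (mod 13). Hence c = [10, 3, 0, 5, 9].
  Check: interpolating c through the α_i gives m(x) = 11 + 5·x (degree < 2) with m(α_i) = c_i for every i, so c is indeed a codeword.


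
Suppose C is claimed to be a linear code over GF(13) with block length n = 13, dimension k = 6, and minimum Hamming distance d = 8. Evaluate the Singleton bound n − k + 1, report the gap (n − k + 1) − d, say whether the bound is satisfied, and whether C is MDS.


Singleton RHS = n − k + 1 = 8, slack = 0, bound satisfied, MDS.

Singleton bound: d ≤ n − k + 1.
Here n = 13, k = 6, so n − k + 1 = 8.
Given d = 8, check d ≤ 8: YES.
Slack = (n − k + 1) − d = 0.
The code is MDS (slack = 0).
Description: the claimed parameters are [13, 6, 8]_13; such a code would be MDS (meets Singleton bound).


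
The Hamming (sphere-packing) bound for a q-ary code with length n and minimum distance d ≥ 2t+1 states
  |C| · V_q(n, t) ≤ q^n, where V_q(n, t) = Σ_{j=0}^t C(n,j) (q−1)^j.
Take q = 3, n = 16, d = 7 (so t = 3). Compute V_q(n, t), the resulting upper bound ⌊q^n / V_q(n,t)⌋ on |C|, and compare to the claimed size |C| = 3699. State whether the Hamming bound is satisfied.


V_q(n, t) = 4993, q^n = 43046721, Hamming bound = 8621, |C| = 3699 ≤ bound (satisfied).

Step 1: Compute V_q(n, t) = Σ_{j=0}^3 C(n, j) (q−1)^j.
  j = 0: C(16,0)·(2)^0 = 1·1 = 1.
  j = 1: C(16,1)·(2)^1 = 16·2 = 32.
  j = 2: C(16,2)·(2)^2 = 120·4 = 480.
  j = 3: C(16,3)·(2)^3 = 560·8 = 4480.
  V_q(n, t) = 1 + 32 + 480 + 4480 = 4993.
Step 2: q^n = 3^16 = 43046721.
Step 3: Hamming bound ⌊q^n / V_q(n,t)⌋ = ⌊43046721/4993⌋ = 8621.
Step 4: Compare |C| = 3699 to 8621: satisfied.
The claimed |C| lies below the Hamming bound.


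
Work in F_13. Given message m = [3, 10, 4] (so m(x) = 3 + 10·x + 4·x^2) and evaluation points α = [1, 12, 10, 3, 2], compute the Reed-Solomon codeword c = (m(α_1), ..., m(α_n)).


c = [4, 10, 9, 4, 0]

Message polynomial: m(x) = 3 + 10·x + 4·x^2 (mod 13).
For each evaluation point α_i, compute m(α_i) mod 13:
  α_1 = 1: Horner steps 4 → 1 → 4, so m(1) = 4.
  α_2 = 12: Horner steps 4 → 6 → 10, so m(12) = 10.
  α_3 = 10: Horner steps 4 → 11 → 9, so m(10) = 9.
  α_4 = 3: Horner steps 4 → 9 → 4, so m(3) = 4.
  α_5 = 2: Horner steps 4 → 5 → 0, so m(2) = 0.
Codeword c = [4, 10, 9, 4, 0] ∈ F_13^5.


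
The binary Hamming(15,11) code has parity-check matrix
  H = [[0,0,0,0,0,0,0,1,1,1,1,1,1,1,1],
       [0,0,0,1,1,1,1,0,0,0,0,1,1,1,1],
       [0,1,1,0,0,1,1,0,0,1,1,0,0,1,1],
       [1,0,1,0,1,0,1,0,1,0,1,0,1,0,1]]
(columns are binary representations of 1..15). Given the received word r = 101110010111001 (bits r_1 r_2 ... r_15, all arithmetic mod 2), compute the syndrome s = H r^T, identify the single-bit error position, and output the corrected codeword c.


s = (1, 0, 0, 1)^T, error position = 9, corrected codeword c = 101110011111001

Compute s = H r^T mod 2 one row at a time:
  s_1 = 1 + 0 + 1 + 1 + 1 + 0 + 0 + 1 = 5 ≡ 1 (mod 2).
  s_2 = 1 + 1 + 0 + 0 + 1 + 0 + 0 + 1 = 4 ≡ 0 (mod 2).
  s_3 = 0 + 1 + 0 + 0 + 1 + 1 + 0 + 1 = 4 ≡ 0 (mod 2).
  s_4 = 1 + 1 + 1 + 0 + 0 + 1 + 0 + 1 = 5 ≡ 1 (mod 2).
s = (1, 0, 0, 1)^T — this equals column 9 of H (binary 1001), so error is at position 9.
Correct: flip bit 9 of r = 101110010111001 to get c = 101110011111001.


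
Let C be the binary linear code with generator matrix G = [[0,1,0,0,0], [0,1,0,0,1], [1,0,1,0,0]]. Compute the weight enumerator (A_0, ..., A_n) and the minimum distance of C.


Weight distribution: A_0 = 1, A_1 = 2, A_2 = 2, A_3 = 2, A_4 = 1. Minimum distance d = 1.

Enumerate all 2^3 = 8 messages m ∈ F_2^3.
For each, compute codeword c = mG in F_2^5, then tally its weight.
  m = 000 → c = 00000, weight = 0.
  m = 100 → c = 01000, weight = 1.
  m = 010 → c = 01001, weight = 2.
  m = 110 → c = 00001, weight = 1.
  m = 001 → c = 10100, weight = 2.
  m = 101 → c = 11100, weight = 3.
  m = 011 → c = 11101, weight = 4.
  m = 111 → c = 10101, weight = 3.
Tally weights:
  weight 0: 1 codewords.
  weight 1: 2 codewords.
  weight 2: 2 codewords.
  weight 3: 2 codewords.
  weight 4: 1 codewords.
Minimum distance d = smallest w > 0 with A_w > 0 = 1.
Sanity: Σ A_w = 8 = 2^3 = 8 ✓.


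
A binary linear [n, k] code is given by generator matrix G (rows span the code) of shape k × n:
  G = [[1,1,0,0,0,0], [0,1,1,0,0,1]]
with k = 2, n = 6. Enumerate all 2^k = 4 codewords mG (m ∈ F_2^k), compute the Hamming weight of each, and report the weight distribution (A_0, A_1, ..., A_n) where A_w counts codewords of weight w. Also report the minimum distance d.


Weight distribution: A_0 = 1, A_2 = 1, A_3 = 2. Minimum distance d = 2.

Enumerate all 2^2 = 4 messages m ∈ F_2^2.
For each, compute codeword c = mG in F_2^6, then tally its weight.
  m = 00 → c = 000000, weight = 0.
  m = 10 → c = 110000, weight = 2.
  m = 01 → c = 011001, weight = 3.
  m = 11 → c = 101001, weight = 3.
Tally weights:
  weight 0: 1 codewords.
  weight 2: 1 codewords.
  weight 3: 2 codewords.
Minimum distance d = smallest w > 0 with A_w > 0 = 2.
Sanity: Σ A_w = 4 = 2^2 = 4 ✓.


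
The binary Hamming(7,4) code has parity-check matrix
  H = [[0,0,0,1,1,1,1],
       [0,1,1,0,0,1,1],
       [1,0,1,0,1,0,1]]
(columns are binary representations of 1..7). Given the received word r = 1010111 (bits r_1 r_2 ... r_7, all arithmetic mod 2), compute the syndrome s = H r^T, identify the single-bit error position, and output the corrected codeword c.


s = (1, 1, 0)^T, error position = 6, corrected codeword c = 1010101

Compute s = H r^T mod 2 one row at a time:
  s_1 = 0 + 1 + 1 + 1 = 3 ≡ 1 (mod 2).
  s_2 = 0 + 1 + 1 + 1 = 3 ≡ 1 (mod 2).
  s_3 = 1 + 1 + 1 + 1 = 4 ≡ 0 (mod 2).
s = (1, 1, 0)^T — this equals column 6 of H (binary 110), so error is at position 6.
Correct: flip bit 6 of r = 1010111 to get c = 1010101.


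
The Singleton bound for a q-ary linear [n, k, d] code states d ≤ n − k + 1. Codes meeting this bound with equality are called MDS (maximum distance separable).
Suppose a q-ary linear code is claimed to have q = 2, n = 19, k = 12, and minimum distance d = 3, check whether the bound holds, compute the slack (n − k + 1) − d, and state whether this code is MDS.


Singleton RHS = n − k + 1 = 8, slack = 5, bound satisfied, not MDS.

Singleton bound: d ≤ n − k + 1.
Here n = 19, k = 12, so n − k + 1 = 8.
Given d = 3, check d ≤ 8: YES.
Slack = (n − k + 1) − d = 5.
The code is NOT MDS (slack = 5 > 0).
Description: the claimed parameters are [19, 12, 3]_2; such a code would be non-MDS.
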